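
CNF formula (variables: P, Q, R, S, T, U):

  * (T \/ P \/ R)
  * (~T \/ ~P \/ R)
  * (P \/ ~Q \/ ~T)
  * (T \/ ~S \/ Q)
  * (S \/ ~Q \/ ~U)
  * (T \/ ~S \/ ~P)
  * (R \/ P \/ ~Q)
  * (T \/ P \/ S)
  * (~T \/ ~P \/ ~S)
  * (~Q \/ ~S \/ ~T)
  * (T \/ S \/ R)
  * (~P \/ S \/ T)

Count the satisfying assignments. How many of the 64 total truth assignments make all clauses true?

Split on T, then P.
  T=1, P=1: remaining (Q,R,S,U) ∈ {(0,1,0,0); (0,1,0,1); (1,1,0,0)} — 3.
  T=1, P=0: forces Q=0; R, S, U free → 2^3 = 8.
  T=0, P=1: a clause becomes empty — 0.
  T=0, P=0: remaining (Q,R,S,U) ∈ {(1,1,1,0); (1,1,1,1)} — 2.
Total: 3 + 8 + 0 + 2 = 13.

13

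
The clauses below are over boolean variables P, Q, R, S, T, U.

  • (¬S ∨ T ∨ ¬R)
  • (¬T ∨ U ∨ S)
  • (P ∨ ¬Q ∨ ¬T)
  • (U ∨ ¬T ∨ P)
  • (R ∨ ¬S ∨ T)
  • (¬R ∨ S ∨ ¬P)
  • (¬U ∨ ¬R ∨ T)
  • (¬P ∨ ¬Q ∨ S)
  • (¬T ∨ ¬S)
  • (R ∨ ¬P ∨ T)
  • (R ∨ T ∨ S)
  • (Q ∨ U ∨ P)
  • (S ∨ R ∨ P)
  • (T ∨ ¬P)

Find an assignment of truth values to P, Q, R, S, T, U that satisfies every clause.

P=0  Q=1  R=1  S=0  T=0  U=0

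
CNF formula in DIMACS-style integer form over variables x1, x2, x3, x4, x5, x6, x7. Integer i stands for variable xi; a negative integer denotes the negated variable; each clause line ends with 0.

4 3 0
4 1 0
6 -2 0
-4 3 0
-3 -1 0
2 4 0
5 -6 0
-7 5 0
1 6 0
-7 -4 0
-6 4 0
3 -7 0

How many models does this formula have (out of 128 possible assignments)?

2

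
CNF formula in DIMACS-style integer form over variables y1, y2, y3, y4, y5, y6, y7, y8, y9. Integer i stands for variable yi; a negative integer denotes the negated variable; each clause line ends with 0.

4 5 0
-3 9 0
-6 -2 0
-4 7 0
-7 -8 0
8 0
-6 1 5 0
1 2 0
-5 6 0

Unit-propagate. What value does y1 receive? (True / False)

True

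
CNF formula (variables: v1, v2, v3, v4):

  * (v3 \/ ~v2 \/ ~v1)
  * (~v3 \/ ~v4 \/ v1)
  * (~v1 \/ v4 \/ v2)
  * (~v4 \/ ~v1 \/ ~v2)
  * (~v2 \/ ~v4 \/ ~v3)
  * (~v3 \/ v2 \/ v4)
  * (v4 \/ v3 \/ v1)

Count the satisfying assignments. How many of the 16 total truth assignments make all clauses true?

The models are:
  v1=F v2=F v3=F v4=T
  v1=F v2=T v3=F v4=T
  v1=F v2=T v3=T v4=F
  v1=T v2=F v3=F v4=T
  v1=T v2=F v3=T v4=T
  v1=T v2=T v3=T v4=F
Count: 6.

6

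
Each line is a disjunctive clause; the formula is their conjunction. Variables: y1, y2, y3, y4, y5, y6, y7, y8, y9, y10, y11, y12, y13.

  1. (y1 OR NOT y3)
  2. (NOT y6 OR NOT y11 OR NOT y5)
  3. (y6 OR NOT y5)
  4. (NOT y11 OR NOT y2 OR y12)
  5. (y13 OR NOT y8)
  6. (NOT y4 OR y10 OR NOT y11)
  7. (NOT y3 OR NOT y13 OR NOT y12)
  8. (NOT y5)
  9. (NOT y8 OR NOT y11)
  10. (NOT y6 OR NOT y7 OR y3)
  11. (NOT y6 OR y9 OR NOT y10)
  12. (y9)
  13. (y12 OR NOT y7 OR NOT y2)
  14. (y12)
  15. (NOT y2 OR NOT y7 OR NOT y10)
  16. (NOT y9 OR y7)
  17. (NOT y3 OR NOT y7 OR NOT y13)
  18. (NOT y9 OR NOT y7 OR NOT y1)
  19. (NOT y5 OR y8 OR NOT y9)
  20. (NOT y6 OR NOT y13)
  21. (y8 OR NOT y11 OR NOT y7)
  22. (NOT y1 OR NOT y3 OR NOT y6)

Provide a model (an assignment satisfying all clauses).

Unit propagation: (NOT y5) forces y5 = False.
The clause (y9) is unit: y9 must be True.
Unit propagation: (y12) forces y12 = True.
(y7) is a unit clause, so y7 = True.
Unit propagation: (NOT y1) forces y1 = False.
The clause (NOT y3) is unit: y3 must be False.
The clause (NOT y6) is unit: y6 must be False.
y2 occurs only negated in the remaining clauses — set y2 = False.
Pure literal: y4 appears only negated; assign y4 = False.
Set y8 = True and propagate.
  then y13 is forced to True.
  then y11 is forced to False.
y10 is now unconstrained; take y10 = False.

y1 = 0, y2 = 0, y3 = 0, y4 = 0, y5 = 0, y6 = 0, y7 = 1, y8 = 1, y9 = 1, y10 = 0, y11 = 0, y12 = 1, y13 = 1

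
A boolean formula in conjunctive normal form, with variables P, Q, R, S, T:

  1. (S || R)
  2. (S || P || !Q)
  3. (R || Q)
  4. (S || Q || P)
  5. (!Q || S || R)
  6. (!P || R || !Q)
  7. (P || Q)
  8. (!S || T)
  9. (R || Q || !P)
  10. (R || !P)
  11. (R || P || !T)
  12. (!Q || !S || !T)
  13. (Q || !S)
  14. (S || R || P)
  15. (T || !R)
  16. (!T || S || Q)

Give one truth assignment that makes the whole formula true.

P=1, Q=1, R=1, S=0, T=1

Try P = True.
  then R is forced to True.
  then T is forced to True.
Set Q = True and propagate.
  then S is forced to False.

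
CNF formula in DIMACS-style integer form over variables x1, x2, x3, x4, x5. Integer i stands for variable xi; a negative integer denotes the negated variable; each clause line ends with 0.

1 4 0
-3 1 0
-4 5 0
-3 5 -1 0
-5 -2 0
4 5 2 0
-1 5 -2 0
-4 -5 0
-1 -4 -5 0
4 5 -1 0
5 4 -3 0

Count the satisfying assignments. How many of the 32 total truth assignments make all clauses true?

2

Satisfying assignments:
  x1=1 x2=0 x3=0 x4=0 x5=1
  x1=1 x2=0 x3=1 x4=0 x5=1
That's 2 in total.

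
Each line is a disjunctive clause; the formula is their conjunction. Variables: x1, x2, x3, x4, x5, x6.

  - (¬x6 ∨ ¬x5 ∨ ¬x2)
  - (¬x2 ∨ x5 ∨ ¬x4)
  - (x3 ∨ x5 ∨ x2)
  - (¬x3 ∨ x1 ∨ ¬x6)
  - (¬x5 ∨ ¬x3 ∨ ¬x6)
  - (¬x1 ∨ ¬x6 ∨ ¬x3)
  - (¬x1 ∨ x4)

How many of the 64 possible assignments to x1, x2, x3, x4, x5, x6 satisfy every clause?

21

Split on x3, then x5.
  x3=T, x5=T: x2 free; 3 ways for (x1,x4,x6) × 2^1 = 6.
  x3=T, x5=F: remaining (x1,x2,x4,x6) ∈ {(F,F,F,F); (F,F,T,F); (F,T,F,F); (T,F,T,F)} — 4.
  x3=F, x5=T: 9 of the 16 assignments to (x1,x2,x4,x6) work.
  x3=F, x5=F: remaining (x1,x2,x4,x6) ∈ {(F,T,F,F); (F,T,F,T)} — 2.
Total: 6 + 4 + 9 + 2 = 21.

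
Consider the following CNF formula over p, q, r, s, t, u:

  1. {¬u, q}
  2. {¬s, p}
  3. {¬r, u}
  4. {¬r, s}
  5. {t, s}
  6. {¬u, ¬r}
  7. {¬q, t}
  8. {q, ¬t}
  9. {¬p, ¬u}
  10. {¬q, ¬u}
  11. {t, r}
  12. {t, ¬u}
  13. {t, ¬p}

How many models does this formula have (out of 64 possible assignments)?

3

Satisfying assignments:
  p=F q=T r=F s=F t=T u=F
  p=T q=T r=F s=F t=T u=F
  p=T q=T r=F s=T t=T u=F
Count: 3.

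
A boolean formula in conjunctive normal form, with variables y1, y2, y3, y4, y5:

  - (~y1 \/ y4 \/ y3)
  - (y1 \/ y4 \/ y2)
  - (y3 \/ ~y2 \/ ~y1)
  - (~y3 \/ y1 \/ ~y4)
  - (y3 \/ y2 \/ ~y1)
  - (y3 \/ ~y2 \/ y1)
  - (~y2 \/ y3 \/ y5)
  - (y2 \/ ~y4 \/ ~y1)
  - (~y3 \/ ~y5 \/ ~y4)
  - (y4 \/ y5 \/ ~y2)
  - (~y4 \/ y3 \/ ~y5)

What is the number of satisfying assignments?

6

The models are:
  y1=0 y2=0 y3=0 y4=1 y5=0
  y1=0 y2=1 y3=1 y4=0 y5=1
  y1=1 y2=0 y3=1 y4=0 y5=0
  y1=1 y2=0 y3=1 y4=0 y5=1
  y1=1 y2=1 y3=1 y4=0 y5=1
  y1=1 y2=1 y3=1 y4=1 y5=0
Count: 6.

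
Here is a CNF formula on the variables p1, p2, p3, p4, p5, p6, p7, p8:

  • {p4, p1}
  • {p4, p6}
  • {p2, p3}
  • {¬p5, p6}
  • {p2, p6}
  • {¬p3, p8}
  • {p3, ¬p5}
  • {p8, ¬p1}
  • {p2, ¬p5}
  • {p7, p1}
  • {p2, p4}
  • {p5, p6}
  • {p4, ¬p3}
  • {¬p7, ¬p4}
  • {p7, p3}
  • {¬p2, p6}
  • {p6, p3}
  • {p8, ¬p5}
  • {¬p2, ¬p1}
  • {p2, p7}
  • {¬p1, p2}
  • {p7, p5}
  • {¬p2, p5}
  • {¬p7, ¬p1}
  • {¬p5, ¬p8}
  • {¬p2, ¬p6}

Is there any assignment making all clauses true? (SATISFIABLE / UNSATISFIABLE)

UNSATISFIABLE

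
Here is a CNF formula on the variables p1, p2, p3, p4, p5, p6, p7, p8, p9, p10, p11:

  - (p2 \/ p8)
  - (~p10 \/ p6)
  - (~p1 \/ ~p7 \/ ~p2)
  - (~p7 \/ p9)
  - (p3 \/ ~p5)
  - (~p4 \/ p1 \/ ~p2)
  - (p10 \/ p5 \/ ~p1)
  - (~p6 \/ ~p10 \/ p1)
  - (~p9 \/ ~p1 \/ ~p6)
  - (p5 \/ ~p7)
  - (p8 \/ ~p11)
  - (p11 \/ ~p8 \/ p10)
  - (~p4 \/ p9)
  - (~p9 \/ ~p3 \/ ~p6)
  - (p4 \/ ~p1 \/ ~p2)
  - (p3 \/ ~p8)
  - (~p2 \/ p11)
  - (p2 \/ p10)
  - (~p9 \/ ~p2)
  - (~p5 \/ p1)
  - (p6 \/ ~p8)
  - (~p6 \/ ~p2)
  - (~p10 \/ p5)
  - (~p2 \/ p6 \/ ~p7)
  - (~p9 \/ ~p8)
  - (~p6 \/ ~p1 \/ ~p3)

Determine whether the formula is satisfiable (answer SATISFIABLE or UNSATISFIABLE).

UNSATISFIABLE

p2 = True:
  propagation gives p11=True, p8=True, p3=True, p9=False; an empty clause results — contradiction.
p2 = False:
  propagation gives p8=True, p3=True, p10=True, p6=True; an empty clause results — contradiction.
Every branch closes, so no satisfying assignment exists.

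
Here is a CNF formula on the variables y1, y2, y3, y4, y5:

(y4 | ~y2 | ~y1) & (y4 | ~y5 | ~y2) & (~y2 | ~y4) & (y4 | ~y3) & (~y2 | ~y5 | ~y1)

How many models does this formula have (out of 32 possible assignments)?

13

Split on y2, then y4.
  y2=1, y4=1: a clause becomes empty — 0.
  y2=1, y4=0: remaining (y1,y3,y5) ∈ {(0,0,0)} — 1.
  y2=0, y4=1: y1, y3, y5 free → 2^3 = 8.
  y2=0, y4=0: remaining (y1,y3,y5) ∈ {(0,0,0); (0,0,1); (1,0,0); (1,0,1)} — 4.
Total: 0 + 1 + 8 + 4 = 13.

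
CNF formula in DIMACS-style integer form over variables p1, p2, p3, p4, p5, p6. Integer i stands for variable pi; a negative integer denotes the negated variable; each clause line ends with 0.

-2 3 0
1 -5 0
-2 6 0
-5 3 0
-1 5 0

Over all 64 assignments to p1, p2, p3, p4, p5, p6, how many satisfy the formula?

16

Case analysis on p5 and p1:
  p5=T, p1=T: p4 free; 3 ways for (p2,p3,p6) × 2^1 = 6.
  p5=T, p1=F: a clause becomes empty — 0.
  p5=F, p1=T: a clause becomes empty — 0.
  p5=F, p1=F: p4 free; 5 ways for (p2,p3,p6) × 2^1 = 10.
Total: 6 + 0 + 0 + 10 = 16.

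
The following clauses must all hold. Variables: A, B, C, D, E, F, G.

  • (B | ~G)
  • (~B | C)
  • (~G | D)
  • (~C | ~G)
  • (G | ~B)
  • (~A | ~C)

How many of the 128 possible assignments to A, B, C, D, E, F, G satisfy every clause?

24

Case analysis on G and B:
  G=T, B=T: a clause becomes empty — 0.
  G=T, B=F: a clause becomes empty — 0.
  G=F, B=T: a clause becomes empty — 0.
  G=F, B=F: D, E, F free; 3 ways for (A,C) × 2^3 = 24.
Total: 0 + 0 + 0 + 24 = 24.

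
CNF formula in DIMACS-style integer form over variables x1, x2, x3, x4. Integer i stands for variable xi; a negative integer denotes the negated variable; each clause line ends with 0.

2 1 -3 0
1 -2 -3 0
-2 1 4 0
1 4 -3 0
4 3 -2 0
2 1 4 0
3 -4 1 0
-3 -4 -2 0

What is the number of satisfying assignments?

6

Satisfying assignments:
  x1=1 x2=0 x3=0 x4=0
  x1=1 x2=0 x3=0 x4=1
  x1=1 x2=0 x3=1 x4=0
  x1=1 x2=0 x3=1 x4=1
  x1=1 x2=1 x3=0 x4=1
  x1=1 x2=1 x3=1 x4=0
Count: 6.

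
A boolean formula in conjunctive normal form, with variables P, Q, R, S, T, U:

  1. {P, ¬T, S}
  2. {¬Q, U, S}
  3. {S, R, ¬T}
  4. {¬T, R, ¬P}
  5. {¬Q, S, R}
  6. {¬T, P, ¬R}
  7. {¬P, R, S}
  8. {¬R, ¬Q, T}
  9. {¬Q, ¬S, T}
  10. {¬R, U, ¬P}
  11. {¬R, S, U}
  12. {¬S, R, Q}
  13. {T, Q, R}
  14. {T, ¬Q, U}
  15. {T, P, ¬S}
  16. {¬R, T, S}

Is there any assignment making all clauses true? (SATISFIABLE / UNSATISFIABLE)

SATISFIABLE

Pure literal: U appears only positively; assign U = True.
Try P = True.
Branch on Q: take Q = True.
Try R = True.
  then T is forced to True.
S is now unconstrained; take S = False.
Every clause has at least one true literal under this assignment.
So P=T  Q=T  R=T  S=F  T=T  U=T is a satisfying assignment.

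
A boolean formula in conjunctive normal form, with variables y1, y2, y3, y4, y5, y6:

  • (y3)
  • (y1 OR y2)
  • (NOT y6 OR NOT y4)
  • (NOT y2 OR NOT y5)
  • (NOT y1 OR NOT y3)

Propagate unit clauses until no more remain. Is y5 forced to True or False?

Unit clause (y3) sets y3 = True.
(NOT y1 OR NOT y3) with y3 = True leaves only NOT y1, so y1 = False.
In (y2 OR y1), y1 is now false; y2 must hold, so y2 = True.
From (NOT y2 OR NOT y5) and y2 = True: y5 = False.

False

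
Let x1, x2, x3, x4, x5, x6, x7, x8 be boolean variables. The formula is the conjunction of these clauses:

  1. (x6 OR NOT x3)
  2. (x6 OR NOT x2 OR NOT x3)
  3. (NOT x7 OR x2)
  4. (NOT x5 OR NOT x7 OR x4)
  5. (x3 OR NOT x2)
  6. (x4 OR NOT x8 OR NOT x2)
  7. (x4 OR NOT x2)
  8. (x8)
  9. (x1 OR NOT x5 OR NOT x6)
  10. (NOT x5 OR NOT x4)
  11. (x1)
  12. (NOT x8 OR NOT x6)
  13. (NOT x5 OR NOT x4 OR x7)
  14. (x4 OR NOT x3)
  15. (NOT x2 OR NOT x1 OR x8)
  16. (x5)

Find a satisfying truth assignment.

x1=True, x2=False, x3=False, x4=False, x5=True, x6=False, x7=False, x8=True

Check each clause:
  1. (NOT x3 OR x6) — NOT x3 is true.
  2. (NOT x3 OR x6 OR NOT x2) — NOT x3 is true.
  3. (x2 OR NOT x7) — NOT x7 is true.
  4. (x4 OR NOT x5 OR NOT x7) — NOT x7 is true.
  5. (NOT x2 OR x3) — NOT x2 is true.
  6. (NOT x2 OR NOT x8 OR x4) — NOT x2 is true.
  7. (NOT x2 OR x4) — NOT x2 is true.
  8. (x8) — x8 is true.
  9. (NOT x6 OR x1 OR NOT x5) — x1 is true.
  10. (NOT x4 OR NOT x5) — NOT x4 is true.
  11. (x1) — x1 is true.
  12. (NOT x6 OR NOT x8) — NOT x6 is true.
  13. (NOT x5 OR NOT x4 OR x7) — NOT x4 is true.
  14. (x4 OR NOT x3) — NOT x3 is true.
  15. (NOT x2 OR x8 OR NOT x1) — x8 is true.
  16. (x5) — x5 is true.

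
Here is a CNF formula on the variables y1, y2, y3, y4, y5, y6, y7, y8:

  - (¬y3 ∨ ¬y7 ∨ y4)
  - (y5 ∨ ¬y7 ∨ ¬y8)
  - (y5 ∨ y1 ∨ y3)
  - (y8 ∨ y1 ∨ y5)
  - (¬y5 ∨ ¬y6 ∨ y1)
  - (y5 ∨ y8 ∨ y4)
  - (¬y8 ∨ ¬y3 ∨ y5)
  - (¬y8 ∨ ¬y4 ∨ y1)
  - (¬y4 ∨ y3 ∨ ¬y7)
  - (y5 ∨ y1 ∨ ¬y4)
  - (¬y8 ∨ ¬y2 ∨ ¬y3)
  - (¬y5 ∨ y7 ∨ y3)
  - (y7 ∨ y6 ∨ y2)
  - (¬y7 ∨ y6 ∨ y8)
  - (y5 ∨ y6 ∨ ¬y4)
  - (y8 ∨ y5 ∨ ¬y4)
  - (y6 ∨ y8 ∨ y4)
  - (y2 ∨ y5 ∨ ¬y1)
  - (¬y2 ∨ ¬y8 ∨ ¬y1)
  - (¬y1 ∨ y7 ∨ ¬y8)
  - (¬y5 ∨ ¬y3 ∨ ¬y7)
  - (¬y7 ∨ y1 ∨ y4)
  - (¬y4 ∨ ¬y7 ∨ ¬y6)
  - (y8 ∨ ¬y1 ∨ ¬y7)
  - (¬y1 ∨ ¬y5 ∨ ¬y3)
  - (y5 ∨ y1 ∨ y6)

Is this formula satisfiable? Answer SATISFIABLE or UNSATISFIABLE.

Try y1 = True.
Try y2 = False.
  then y5 is forced to True.
  then y3 is forced to False.
  then y7 is forced to True.
  then y4 is forced to False.
  then y8 is forced to True.
y6 is now unconstrained; take y6 = True.
Every clause has at least one true literal under this assignment.
So y1 = True  y2 = False  y3 = False  y4 = False  y5 = True  y6 = True  y7 = True  y8 = True is a satisfying assignment.

SATISFIABLE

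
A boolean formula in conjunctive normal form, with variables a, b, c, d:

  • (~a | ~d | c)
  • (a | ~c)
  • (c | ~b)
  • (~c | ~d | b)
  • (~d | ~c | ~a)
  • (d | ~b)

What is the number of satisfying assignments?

4

Satisfying assignments:
  a=0 b=0 c=0 d=0
  a=0 b=0 c=0 d=1
  a=1 b=0 c=0 d=0
  a=1 b=0 c=1 d=0
Count: 4.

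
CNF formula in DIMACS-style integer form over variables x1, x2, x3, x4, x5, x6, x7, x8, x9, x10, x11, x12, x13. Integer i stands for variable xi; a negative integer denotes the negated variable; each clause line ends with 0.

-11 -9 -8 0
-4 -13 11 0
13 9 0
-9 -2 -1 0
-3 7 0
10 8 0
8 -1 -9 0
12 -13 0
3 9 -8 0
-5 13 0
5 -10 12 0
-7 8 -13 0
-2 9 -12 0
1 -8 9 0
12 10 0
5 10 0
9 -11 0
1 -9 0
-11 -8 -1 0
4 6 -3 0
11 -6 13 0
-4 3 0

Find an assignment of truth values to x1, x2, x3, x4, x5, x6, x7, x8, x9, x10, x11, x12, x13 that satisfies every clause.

Pure literal: x2 appears only negated; assign x2 = False.
Try x1 = True.
Try x3 = False.
  then x4 is forced to False.
Try x5 = False.
  then x10 is forced to True.
  then x12 is forced to True.
For the remaining variables, x6 = True, x7 = False, x8 = False, x9 = False, x11 = False, x13 = True works.
Check each clause:
  1. (~x11 \/ ~x8 \/ ~x9) — ~x8 is true.
  2. (x11 \/ ~x4 \/ ~x13) — ~x4 is true.
  3. (x13 \/ x9) — x13 is true.
  4. (~x9 \/ ~x1 \/ ~x2) — ~x9 is true.
  5. (x7 \/ ~x3) — ~x3 is true.
  6. (x10 \/ x8) — x10 is true.
  7. (~x9 \/ x8 \/ ~x1) — ~x9 is true.
  8. (~x13 \/ x12) — x12 is true.
  9. (x9 \/ x3 \/ ~x8) — ~x8 is true.
  10. (~x5 \/ x13) — ~x5 is true.
  11. (x5 \/ ~x10 \/ x12) — x12 is true.
  12. (~x13 \/ x8 \/ ~x7) — ~x7 is true.
  13. (~x12 \/ x9 \/ ~x2) — ~x2 is true.
  14. (~x8 \/ x1 \/ x9) — ~x8 is true.
  15. (x12 \/ x10) — x10 is true.
  16. (x10 \/ x5) — x10 is true.
  17. (x9 \/ ~x11) — ~x11 is true.
  18. (x1 \/ ~x9) — x1 is true.
  19. (~x1 \/ ~x11 \/ ~x8) — ~x8 is true.
  20. (x4 \/ ~x3 \/ x6) — ~x3 is true.
  21. (x13 \/ x11 \/ ~x6) — x13 is true.
  22. (x3 \/ ~x4) — ~x4 is true.

x1 = True  x2 = False  x3 = False  x4 = False  x5 = False  x6 = True  x7 = False  x8 = False  x9 = False  x10 = True  x11 = False  x12 = True  x13 = True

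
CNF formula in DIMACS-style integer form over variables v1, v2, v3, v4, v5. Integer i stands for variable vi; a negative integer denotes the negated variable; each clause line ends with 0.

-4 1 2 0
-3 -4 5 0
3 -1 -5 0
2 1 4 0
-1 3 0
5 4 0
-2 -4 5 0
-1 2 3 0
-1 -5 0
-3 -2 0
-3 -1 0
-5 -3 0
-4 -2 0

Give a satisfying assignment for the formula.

v1 = False  v2 = True  v3 = False  v4 = False  v5 = True

Check each clause:
  1. (v2 OR NOT v4 OR v1) — v2 is true.
  2. (v5 OR NOT v3 OR NOT v4) — v5 is true.
  3. (NOT v5 OR v3 OR NOT v1) — NOT v1 is true.
  4. (v4 OR v2 OR v1) — v2 is true.
  5. (v3 OR NOT v1) — NOT v1 is true.
  6. (v4 OR v5) — v5 is true.
  7. (NOT v4 OR NOT v2 OR v5) — NOT v4 is true.
  8. (NOT v1 OR v3 OR v2) — v2 is true.
  9. (NOT v1 OR NOT v5) — NOT v1 is true.
  10. (NOT v2 OR NOT v3) — NOT v3 is true.
  11. (NOT v3 OR NOT v1) — NOT v3 is true.
  12. (NOT v5 OR NOT v3) — NOT v3 is true.
  13. (NOT v2 OR NOT v4) — NOT v4 is true.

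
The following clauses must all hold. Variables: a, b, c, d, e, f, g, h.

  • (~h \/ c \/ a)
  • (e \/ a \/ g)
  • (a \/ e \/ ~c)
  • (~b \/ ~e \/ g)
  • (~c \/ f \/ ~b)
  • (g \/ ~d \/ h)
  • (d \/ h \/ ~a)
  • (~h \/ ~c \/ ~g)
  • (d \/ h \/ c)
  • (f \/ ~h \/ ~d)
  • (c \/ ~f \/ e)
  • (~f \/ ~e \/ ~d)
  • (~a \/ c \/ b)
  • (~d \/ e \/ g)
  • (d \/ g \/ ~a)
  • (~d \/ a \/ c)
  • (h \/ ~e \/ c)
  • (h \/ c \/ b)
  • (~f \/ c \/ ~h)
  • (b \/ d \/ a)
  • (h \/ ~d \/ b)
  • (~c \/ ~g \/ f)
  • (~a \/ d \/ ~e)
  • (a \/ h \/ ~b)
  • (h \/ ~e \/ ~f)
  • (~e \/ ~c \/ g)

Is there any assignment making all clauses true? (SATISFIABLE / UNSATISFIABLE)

SATISFIABLE

Branch on a: take a = True.
The remaining clauses are satisfied by b = True, c = False, d = True, e = False, f = False, g = True, h = False.
Every clause has at least one true literal under this assignment.
So a = 1  b = 1  c = 0  d = 1  e = 0  f = 0  g = 1  h = 0 is a satisfying assignment.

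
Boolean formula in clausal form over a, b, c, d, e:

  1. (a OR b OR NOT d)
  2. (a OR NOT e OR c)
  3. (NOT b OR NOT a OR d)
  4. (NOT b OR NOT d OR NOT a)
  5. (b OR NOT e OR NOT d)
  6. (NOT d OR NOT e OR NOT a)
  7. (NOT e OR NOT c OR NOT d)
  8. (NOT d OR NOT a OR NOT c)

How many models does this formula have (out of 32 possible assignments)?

13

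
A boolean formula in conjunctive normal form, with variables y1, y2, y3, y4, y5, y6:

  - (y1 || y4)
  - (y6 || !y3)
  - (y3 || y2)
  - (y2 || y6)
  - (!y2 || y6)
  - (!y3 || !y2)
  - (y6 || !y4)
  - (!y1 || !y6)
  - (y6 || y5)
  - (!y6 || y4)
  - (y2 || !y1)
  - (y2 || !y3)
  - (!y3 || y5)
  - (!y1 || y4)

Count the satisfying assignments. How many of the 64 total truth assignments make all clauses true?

2

The models are:
  y1=F y2=T y3=F y4=T y5=F y6=T
  y1=F y2=T y3=F y4=T y5=T y6=T
That's 2 in total.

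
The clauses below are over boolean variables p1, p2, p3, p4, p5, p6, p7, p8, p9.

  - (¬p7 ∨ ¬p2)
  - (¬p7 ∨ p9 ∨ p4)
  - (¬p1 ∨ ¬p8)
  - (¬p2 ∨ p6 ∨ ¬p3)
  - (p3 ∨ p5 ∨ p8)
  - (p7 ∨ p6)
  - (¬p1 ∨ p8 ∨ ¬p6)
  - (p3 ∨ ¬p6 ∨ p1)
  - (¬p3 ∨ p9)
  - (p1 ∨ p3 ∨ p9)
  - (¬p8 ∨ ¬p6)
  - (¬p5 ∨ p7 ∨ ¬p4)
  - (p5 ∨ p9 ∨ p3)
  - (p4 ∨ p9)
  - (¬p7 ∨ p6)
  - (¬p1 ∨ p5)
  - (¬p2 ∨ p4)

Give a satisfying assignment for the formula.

p1 = F, p2 = T, p3 = T, p4 = T, p5 = F, p6 = T, p7 = F, p8 = F, p9 = T

Pure literal: p9 appears only positively; assign p9 = True.
Set p1 = False and propagate.
Try p2 = True.
  then p7 is forced to False.
  then p6 is forced to True.
  then p3 is forced to True.
  then p8 is forced to False.
  then p4 is forced to True.
  then p5 is forced to False.
Check each clause:
  1. (¬p2 ∨ ¬p7) — ¬p7 is true.
  2. (¬p7 ∨ p9 ∨ p4) — ¬p7 is true.
  3. (¬p1 ∨ ¬p8) — ¬p8 is true.
  4. (¬p2 ∨ ¬p3 ∨ p6) — p6 is true.
  5. (p5 ∨ p8 ∨ p3) — p3 is true.
  6. (p7 ∨ p6) — p6 is true.
  7. (p8 ∨ ¬p1 ∨ ¬p6) — ¬p1 is true.
  8. (¬p6 ∨ p3 ∨ p1) — p3 is true.
  9. (¬p3 ∨ p9) — p9 is true.
  10. (p9 ∨ p1 ∨ p3) — p3 is true.
  11. (¬p6 ∨ ¬p8) — ¬p8 is true.
  12. (p7 ∨ ¬p5 ∨ ¬p4) — ¬p5 is true.
  13. (p9 ∨ p3 ∨ p5) — p9 is true.
  14. (p9 ∨ p4) — p9 is true.
  15. (¬p7 ∨ p6) — ¬p7 is true.
  16. (¬p1 ∨ p5) — ¬p1 is true.
  17. (p4 ∨ ¬p2) — p4 is true.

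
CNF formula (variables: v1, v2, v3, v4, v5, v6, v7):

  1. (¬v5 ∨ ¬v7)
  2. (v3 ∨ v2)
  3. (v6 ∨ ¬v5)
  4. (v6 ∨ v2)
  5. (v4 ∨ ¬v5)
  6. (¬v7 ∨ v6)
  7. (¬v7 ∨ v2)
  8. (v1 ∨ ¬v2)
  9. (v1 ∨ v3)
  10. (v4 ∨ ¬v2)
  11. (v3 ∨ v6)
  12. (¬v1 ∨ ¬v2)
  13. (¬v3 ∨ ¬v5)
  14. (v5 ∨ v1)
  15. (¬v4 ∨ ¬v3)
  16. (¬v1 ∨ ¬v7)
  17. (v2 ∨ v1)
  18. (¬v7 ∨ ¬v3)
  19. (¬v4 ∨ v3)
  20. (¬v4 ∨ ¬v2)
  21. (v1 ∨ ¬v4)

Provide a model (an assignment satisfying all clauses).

v1=1, v2=0, v3=1, v4=0, v5=0, v6=1, v7=0

Check each clause:
  1. (¬v7 ∨ ¬v5) — ¬v7 is true.
  2. (v3 ∨ v2) — v3 is true.
  3. (v6 ∨ ¬v5) — ¬v5 is true.
  4. (v2 ∨ v6) — v6 is true.
  5. (v4 ∨ ¬v5) — ¬v5 is true.
  6. (¬v7 ∨ v6) — ¬v7 is true.
  7. (v2 ∨ ¬v7) — ¬v7 is true.
  8. (v1 ∨ ¬v2) — v1 is true.
  9. (v1 ∨ v3) — v1 is true.
  10. (¬v2 ∨ v4) — ¬v2 is true.
  11. (v3 ∨ v6) — v3 is true.
  12. (¬v2 ∨ ¬v1) — ¬v2 is true.
  13. (¬v3 ∨ ¬v5) — ¬v5 is true.
  14. (v5 ∨ v1) — v1 is true.
  15. (¬v3 ∨ ¬v4) — ¬v4 is true.
  16. (¬v1 ∨ ¬v7) — ¬v7 is true.
  17. (v2 ∨ v1) — v1 is true.
  18. (¬v3 ∨ ¬v7) — ¬v7 is true.
  19. (v3 ∨ ¬v4) — v3 is true.
  20. (¬v4 ∨ ¬v2) — ¬v4 is true.
  21. (¬v4 ∨ v1) — v1 is true.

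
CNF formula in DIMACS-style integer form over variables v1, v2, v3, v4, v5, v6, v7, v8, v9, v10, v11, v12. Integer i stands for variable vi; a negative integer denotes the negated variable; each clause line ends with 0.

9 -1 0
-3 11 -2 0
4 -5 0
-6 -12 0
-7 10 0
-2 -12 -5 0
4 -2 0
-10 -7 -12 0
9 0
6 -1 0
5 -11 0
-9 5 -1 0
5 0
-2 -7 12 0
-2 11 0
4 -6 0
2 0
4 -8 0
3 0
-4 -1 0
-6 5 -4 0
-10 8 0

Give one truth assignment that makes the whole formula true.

The clause (v9) is unit: v9 must be True.
(v5) is a unit clause, so v5 = True.
The clause (v4) is unit: v4 must be True.
The clause (v2) is unit: v2 must be True.
(~v12) is a unit clause, so v12 = False.
(~v7) is a unit clause, so v7 = False.
Unit propagation: (v11) forces v11 = True.
(v3) is a unit clause, so v3 = True.
(~v1) is a unit clause, so v1 = False.
Pure literal: v8 appears only positively; assign v8 = True.
v10 occurs only negated in the remaining clauses — set v10 = False.
v6 is now unconstrained; take v6 = True.

v1 = F  v2 = T  v3 = T  v4 = T  v5 = T  v6 = T  v7 = F  v8 = T  v9 = T  v10 = F  v11 = T  v12 = F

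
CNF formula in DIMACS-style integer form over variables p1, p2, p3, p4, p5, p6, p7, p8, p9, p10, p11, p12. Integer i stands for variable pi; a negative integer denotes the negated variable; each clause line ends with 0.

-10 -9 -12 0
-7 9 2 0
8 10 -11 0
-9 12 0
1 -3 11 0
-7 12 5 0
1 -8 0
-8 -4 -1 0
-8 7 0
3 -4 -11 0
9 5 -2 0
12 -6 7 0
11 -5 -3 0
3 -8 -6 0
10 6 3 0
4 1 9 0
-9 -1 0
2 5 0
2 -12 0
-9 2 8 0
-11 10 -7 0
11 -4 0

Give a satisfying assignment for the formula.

Branch on p1: take p1 = True.
  then p9 is forced to False.
Try p2 = True.
  then p5 is forced to True.
Set p3 = False and propagate.
For the remaining variables, p4 = False, p6 = True, p7 = True, p8 = False, p10 = True, p11 = False, p12 = False works.

p1=True, p2=True, p3=False, p4=False, p5=True, p6=True, p7=True, p8=False, p9=False, p10=True, p11=False, p12=False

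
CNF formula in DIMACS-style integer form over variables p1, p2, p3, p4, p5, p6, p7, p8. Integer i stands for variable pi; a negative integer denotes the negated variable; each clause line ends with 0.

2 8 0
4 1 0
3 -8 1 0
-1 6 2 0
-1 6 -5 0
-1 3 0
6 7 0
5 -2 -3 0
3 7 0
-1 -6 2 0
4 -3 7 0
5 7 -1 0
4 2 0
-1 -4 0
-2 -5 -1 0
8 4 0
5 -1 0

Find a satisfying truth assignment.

p7 occurs only positively in the remaining clauses — set p7 = True.
Set p1 = False and propagate.
  then p4 is forced to True.
For the remaining variables, p2 = False, p3 = True, p5 = True, p6 = False, p8 = True works.

p1 = F, p2 = F, p3 = T, p4 = T, p5 = T, p6 = F, p7 = T, p8 = T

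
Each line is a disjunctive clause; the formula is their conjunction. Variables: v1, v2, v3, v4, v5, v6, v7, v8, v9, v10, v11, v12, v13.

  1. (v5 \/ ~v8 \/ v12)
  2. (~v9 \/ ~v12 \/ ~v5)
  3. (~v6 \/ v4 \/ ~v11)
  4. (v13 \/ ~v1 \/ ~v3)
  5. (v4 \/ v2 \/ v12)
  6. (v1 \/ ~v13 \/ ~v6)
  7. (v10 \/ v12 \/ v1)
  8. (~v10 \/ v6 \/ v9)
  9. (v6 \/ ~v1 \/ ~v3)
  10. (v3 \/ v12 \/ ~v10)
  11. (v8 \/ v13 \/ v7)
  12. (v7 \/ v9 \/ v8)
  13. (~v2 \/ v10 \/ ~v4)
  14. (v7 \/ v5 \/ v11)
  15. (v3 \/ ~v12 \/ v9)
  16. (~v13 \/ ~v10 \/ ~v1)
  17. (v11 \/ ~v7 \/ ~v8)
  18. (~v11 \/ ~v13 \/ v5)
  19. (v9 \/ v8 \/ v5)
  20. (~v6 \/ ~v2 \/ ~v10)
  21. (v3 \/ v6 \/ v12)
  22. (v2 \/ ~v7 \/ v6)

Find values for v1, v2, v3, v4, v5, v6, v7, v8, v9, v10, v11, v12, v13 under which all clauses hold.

v1=0, v2=1, v3=1, v4=1, v5=1, v6=0, v7=1, v8=0, v9=1, v10=1, v11=0, v12=0, v13=1

Check each clause:
  1. (~v8 \/ v12 \/ v5) — ~v8 is true.
  2. (~v5 \/ ~v9 \/ ~v12) — ~v12 is true.
  3. (~v11 \/ v4 \/ ~v6) — ~v6 is true.
  4. (~v1 \/ ~v3 \/ v13) — v13 is true.
  5. (v4 \/ v12 \/ v2) — v2 is true.
  6. (v1 \/ ~v13 \/ ~v6) — ~v6 is true.
  7. (v10 \/ v12 \/ v1) — v10 is true.
  8. (~v10 \/ v6 \/ v9) — v9 is true.
  9. (~v1 \/ v6 \/ ~v3) — ~v1 is true.
  10. (~v10 \/ v3 \/ v12) — v3 is true.
  11. (v13 \/ v8 \/ v7) — v13 is true.
  12. (v9 \/ v7 \/ v8) — v9 is true.
  13. (~v4 \/ ~v2 \/ v10) — v10 is true.
  14. (v11 \/ v5 \/ v7) — v5 is true.
  15. (v3 \/ ~v12 \/ v9) — v9 is true.
  16. (~v13 \/ ~v1 \/ ~v10) — ~v1 is true.
  17. (~v8 \/ ~v7 \/ v11) — ~v8 is true.
  18. (~v13 \/ v5 \/ ~v11) — ~v11 is true.
  19. (v9 \/ v8 \/ v5) — v9 is true.
  20. (~v10 \/ ~v6 \/ ~v2) — ~v6 is true.
  21. (v6 \/ v3 \/ v12) — v3 is true.
  22. (v6 \/ v2 \/ ~v7) — v2 is true.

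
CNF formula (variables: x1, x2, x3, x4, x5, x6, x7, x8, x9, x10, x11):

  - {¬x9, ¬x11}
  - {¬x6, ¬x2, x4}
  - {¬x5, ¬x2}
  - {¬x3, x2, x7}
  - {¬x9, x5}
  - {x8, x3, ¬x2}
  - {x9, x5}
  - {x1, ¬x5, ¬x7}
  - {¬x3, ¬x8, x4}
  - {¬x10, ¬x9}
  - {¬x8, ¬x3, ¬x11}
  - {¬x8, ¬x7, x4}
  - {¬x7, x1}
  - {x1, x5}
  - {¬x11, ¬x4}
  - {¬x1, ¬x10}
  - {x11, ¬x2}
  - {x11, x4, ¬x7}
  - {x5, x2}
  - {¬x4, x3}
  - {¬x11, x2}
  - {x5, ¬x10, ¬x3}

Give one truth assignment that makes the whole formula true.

x1=T  x2=F  x3=F  x4=F  x5=T  x6=F  x7=F  x8=F  x9=F  x10=F  x11=F

Check each clause:
  1. {¬x9, ¬x11} — ¬x11 is true.
  2. {¬x2, x4, ¬x6} — ¬x6 is true.
  3. {¬x5, ¬x2} — ¬x2 is true.
  4. {x2, x7, ¬x3} — ¬x3 is true.
  5. {x5, ¬x9} — x5 is true.
  6. {x3, ¬x2, x8} — ¬x2 is true.
  7. {x5, x9} — x5 is true.
  8. {¬x5, x1, ¬x7} — x1 is true.
  9. {x4, ¬x3, ¬x8} — ¬x8 is true.
  10. {¬x10, ¬x9} — ¬x10 is true.
  11. {¬x3, ¬x11, ¬x8} — ¬x8 is true.
  12. {¬x7, x4, ¬x8} — ¬x8 is true.
  13. {¬x7, x1} — ¬x7 is true.
  14. {x5, x1} — x1 is true.
  15. {¬x4, ¬x11} — ¬x4 is true.
  16. {¬x1, ¬x10} — ¬x10 is true.
  17. {¬x2, x11} — ¬x2 is true.
  18. {x4, ¬x7, x11} — ¬x7 is true.
  19. {x5, x2} — x5 is true.
  20. {x3, ¬x4} — ¬x4 is true.
  21. {¬x11, x2} — ¬x11 is true.
  22. {¬x10, ¬x3, x5} — x5 is true.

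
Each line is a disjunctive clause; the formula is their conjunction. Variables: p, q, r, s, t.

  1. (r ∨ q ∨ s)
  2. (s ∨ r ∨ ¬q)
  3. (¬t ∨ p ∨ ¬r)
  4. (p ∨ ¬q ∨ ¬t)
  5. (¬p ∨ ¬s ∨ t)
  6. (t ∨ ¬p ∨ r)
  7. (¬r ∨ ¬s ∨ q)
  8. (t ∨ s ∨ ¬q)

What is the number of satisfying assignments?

Case analysis on q and r:
  q=1, r=1: remaining (p,s,t) ∈ {(0,1,0); (1,0,1); (1,1,1)} — 3.
  q=1, r=0: remaining (p,s,t) ∈ {(0,1,0); (1,1,1)} — 2.
  q=0, r=1: remaining (p,s,t) ∈ {(0,0,0); (1,0,0); (1,0,1)} — 3.
  q=0, r=0: remaining (p,s,t) ∈ {(0,1,0); (0,1,1); (1,1,1)} — 3.
Total: 3 + 2 + 3 + 3 = 11.

11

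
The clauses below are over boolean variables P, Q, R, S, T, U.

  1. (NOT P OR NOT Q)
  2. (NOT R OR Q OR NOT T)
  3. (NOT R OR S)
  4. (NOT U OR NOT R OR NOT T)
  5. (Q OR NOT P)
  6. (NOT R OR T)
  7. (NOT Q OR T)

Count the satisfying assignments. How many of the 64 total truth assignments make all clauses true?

13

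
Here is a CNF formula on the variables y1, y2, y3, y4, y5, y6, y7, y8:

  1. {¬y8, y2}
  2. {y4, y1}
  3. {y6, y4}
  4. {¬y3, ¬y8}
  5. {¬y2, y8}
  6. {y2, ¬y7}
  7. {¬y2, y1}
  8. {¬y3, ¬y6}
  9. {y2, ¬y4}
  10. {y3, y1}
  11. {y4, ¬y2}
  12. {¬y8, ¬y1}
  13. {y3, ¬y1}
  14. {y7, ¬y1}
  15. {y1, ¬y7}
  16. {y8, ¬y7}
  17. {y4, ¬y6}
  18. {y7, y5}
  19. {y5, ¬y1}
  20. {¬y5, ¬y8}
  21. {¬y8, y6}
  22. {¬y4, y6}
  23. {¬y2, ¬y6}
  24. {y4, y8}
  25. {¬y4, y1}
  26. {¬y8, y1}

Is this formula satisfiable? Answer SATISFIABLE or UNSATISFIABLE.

y1 = True:
  propagation gives y8=False, y2=False, y7=False; an empty clause results — contradiction.
y1 = False:
  propagation gives y4=True; an empty clause results — contradiction.
Every branch closes, so no satisfying assignment exists.

UNSATISFIABLE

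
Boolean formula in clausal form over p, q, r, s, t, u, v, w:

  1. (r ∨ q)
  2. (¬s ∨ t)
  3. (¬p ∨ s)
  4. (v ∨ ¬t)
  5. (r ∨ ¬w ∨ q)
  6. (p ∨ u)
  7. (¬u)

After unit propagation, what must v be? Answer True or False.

True

(¬u) stands alone — u = False.
In (p ∨ u), u is now false; p must hold, so p = True.
(s ∨ ¬p): since p = True, the clause reduces to (s). s = True.
(t ∨ ¬s): since s = True, the clause reduces to (t). t = True.
In (v ∨ ¬t), ¬t is now false; v must hold, so v = True.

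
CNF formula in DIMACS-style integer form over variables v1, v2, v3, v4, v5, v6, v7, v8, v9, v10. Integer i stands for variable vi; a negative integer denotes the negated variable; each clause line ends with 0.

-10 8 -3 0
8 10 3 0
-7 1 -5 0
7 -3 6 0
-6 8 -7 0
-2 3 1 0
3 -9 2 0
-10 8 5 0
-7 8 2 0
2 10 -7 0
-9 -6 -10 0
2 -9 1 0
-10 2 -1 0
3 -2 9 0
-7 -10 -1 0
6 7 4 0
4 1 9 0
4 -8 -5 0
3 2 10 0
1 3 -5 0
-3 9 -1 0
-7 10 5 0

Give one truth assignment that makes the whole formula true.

v1=False  v2=False  v3=True  v4=True  v5=False  v6=True  v7=True  v8=True  v9=False  v10=True

Check each clause:
  1. (¬v10 ∨ ¬v3 ∨ v8) — v8 is true.
  2. (v10 ∨ v3 ∨ v8) — v8 is true.
  3. (v1 ∨ ¬v7 ∨ ¬v5) — ¬v5 is true.
  4. (¬v3 ∨ v6 ∨ v7) — v6 is true.
  5. (¬v6 ∨ v8 ∨ ¬v7) — v8 is true.
  6. (v1 ∨ ¬v2 ∨ v3) — v3 is true.
  7. (v2 ∨ ¬v9 ∨ v3) — v3 is true.
  8. (¬v10 ∨ v5 ∨ v8) — v8 is true.
  9. (¬v7 ∨ v2 ∨ v8) — v8 is true.
  10. (¬v7 ∨ v2 ∨ v10) — v10 is true.
  11. (¬v10 ∨ ¬v9 ∨ ¬v6) — ¬v9 is true.
  12. (¬v9 ∨ v2 ∨ v1) — ¬v9 is true.
  13. (¬v1 ∨ v2 ∨ ¬v10) — ¬v1 is true.
  14. (v3 ∨ ¬v2 ∨ v9) — v3 is true.
  15. (¬v1 ∨ ¬v10 ∨ ¬v7) — ¬v1 is true.
  16. (v7 ∨ v6 ∨ v4) — v4 is true.
  17. (v4 ∨ v9 ∨ v1) — v4 is true.
  18. (v4 ∨ ¬v5 ∨ ¬v8) — ¬v5 is true.
  19. (v3 ∨ v10 ∨ v2) — v10 is true.
  20. (v1 ∨ v3 ∨ ¬v5) — v3 is true.
  21. (¬v1 ∨ ¬v3 ∨ v9) — ¬v1 is true.
  22. (¬v7 ∨ v10 ∨ v5) — v10 is true.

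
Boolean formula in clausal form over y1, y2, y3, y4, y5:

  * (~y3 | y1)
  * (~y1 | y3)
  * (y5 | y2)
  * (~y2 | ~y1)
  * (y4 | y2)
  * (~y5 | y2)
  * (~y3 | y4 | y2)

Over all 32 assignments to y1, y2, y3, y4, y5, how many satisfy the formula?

Satisfying assignments:
  y1=0 y2=1 y3=0 y4=0 y5=0
  y1=0 y2=1 y3=0 y4=0 y5=1
  y1=0 y2=1 y3=0 y4=1 y5=0
  y1=0 y2=1 y3=0 y4=1 y5=1
That's 4 in total.

4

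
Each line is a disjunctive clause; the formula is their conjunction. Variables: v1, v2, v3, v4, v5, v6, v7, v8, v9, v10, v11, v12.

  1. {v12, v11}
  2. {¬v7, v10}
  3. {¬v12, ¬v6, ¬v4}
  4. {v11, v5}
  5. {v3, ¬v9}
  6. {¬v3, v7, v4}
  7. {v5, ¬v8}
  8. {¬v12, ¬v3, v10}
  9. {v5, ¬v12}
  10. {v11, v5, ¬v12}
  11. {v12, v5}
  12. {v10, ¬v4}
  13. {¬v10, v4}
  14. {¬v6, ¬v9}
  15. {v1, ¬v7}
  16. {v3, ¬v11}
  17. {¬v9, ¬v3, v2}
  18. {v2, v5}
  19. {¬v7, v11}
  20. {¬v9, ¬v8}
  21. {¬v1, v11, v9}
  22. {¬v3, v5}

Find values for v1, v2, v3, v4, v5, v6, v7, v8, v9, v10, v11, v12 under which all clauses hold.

v1 = F, v2 = F, v3 = T, v4 = T, v5 = T, v6 = F, v7 = F, v8 = F, v9 = F, v10 = T, v11 = T, v12 = F

Check each clause:
  1. {v12, v11} — v11 is true.
  2. {¬v7, v10} — ¬v7 is true.
  3. {¬v4, ¬v6, ¬v12} — ¬v6 is true.
  4. {v11, v5} — v11 is true.
  5. {v3, ¬v9} — v3 is true.
  6. {v4, v7, ¬v3} — v4 is true.
  7. {v5, ¬v8} — ¬v8 is true.
  8. {v10, ¬v3, ¬v12} — v10 is true.
  9. {¬v12, v5} — ¬v12 is true.
  10. {v11, v5, ¬v12} — v11 is true.
  11. {v12, v5} — v5 is true.
  12. {¬v4, v10} — v10 is true.
  13. {¬v10, v4} — v4 is true.
  14. {¬v6, ¬v9} — ¬v6 is true.
  15. {¬v7, v1} — ¬v7 is true.
  16. {v3, ¬v11} — v3 is true.
  17. {¬v9, ¬v3, v2} — ¬v9 is true.
  18. {v2, v5} — v5 is true.
  19. {v11, ¬v7} — ¬v7 is true.
  20. {¬v9, ¬v8} — ¬v8 is true.
  21. {v9, v11, ¬v1} — v11 is true.
  22. {¬v3, v5} — v5 is true.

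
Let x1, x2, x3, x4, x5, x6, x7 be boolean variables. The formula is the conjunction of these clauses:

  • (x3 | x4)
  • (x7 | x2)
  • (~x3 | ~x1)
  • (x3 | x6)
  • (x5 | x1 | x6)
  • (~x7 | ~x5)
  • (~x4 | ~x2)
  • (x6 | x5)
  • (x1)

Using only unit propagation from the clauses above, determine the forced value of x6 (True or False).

(x1) is a unit clause: x1 = True.
(~x3 | ~x1): since x1 = True, the clause reduces to (~x3). x3 = False.
(x4 | x3): since x3 = False, the clause reduces to (x4). x4 = True.
(x3 | x6): since x3 = False, the clause reduces to (x6). x6 = True.

True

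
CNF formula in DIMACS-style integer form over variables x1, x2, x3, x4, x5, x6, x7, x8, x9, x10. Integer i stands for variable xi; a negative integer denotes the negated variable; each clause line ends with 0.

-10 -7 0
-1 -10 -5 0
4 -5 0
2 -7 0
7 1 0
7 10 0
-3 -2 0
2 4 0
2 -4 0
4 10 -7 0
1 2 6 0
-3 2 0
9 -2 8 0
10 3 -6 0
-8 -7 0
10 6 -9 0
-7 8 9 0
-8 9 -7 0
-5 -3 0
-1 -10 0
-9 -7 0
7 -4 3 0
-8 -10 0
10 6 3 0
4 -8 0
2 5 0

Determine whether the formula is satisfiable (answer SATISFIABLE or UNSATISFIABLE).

UNSATISFIABLE

x7 = True:
  propagation gives x10=False, x2=True, x3=False, x4=True; an empty clause results — contradiction.
x7 = False:
  propagation gives x1=True, x10=True; an empty clause results — contradiction.
Every branch closes, so no satisfying assignment exists.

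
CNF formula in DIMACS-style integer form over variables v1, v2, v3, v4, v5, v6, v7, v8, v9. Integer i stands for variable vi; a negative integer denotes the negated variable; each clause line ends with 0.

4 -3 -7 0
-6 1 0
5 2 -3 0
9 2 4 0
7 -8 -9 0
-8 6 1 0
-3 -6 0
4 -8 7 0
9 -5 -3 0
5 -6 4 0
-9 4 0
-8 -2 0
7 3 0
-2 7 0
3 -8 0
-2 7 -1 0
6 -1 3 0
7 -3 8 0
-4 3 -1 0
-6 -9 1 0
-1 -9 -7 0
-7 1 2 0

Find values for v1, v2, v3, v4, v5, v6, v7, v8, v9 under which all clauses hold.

v1 = True, v2 = True, v3 = False, v4 = False, v5 = True, v6 = True, v7 = True, v8 = False, v9 = False

Set v1 = True and propagate.
Set v2 = True and propagate.
  then v8 is forced to False.
  then v7 is forced to True.
  then v9 is forced to False.
For the remaining variables, v3 = False, v4 = False, v5 = True, v6 = True works.
Every clause has at least one true literal under this assignment.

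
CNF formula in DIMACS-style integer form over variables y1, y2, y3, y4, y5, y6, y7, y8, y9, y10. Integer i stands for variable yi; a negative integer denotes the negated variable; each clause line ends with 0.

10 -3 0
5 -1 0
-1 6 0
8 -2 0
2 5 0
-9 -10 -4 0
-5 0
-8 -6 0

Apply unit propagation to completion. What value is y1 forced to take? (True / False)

False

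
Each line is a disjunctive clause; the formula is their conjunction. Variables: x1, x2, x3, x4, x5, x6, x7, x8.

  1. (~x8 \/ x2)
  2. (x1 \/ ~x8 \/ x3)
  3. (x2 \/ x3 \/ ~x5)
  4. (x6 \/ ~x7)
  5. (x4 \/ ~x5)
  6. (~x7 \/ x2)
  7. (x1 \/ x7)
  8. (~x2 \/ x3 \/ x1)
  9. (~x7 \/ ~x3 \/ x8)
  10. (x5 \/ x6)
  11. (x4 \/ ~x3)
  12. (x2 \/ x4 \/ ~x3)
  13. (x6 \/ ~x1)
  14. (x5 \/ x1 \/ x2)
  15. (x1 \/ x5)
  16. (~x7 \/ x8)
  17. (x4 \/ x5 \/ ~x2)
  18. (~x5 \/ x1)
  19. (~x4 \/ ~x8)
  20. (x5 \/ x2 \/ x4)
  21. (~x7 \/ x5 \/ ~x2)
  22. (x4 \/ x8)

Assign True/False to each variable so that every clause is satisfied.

x1=1, x2=0, x3=1, x4=1, x5=0, x6=1, x7=0, x8=0

x6 occurs only positively in the remaining clauses — set x6 = True.
Branch on x1: take x1 = True.
The remaining clauses are satisfied by x2 = False, x3 = True, x4 = True, x5 = False, x7 = False, x8 = False.
Every clause has at least one true literal under this assignment.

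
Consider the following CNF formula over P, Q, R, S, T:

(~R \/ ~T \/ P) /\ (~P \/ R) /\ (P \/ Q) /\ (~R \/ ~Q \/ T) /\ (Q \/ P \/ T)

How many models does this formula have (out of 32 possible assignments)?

Case analysis on P and Q:
  P=1, Q=1: remaining (R,S,T) ∈ {(1,0,1); (1,1,1)} — 2.
  P=1, Q=0: remaining (R,S,T) ∈ {(1,0,0); (1,0,1); (1,1,0); (1,1,1)} — 4.
  P=0, Q=1: remaining (R,S,T) ∈ {(0,0,0); (0,0,1); (0,1,0); (0,1,1)} — 4.
  P=0, Q=0: a clause becomes empty — 0.
Total: 2 + 4 + 4 + 0 = 10.

10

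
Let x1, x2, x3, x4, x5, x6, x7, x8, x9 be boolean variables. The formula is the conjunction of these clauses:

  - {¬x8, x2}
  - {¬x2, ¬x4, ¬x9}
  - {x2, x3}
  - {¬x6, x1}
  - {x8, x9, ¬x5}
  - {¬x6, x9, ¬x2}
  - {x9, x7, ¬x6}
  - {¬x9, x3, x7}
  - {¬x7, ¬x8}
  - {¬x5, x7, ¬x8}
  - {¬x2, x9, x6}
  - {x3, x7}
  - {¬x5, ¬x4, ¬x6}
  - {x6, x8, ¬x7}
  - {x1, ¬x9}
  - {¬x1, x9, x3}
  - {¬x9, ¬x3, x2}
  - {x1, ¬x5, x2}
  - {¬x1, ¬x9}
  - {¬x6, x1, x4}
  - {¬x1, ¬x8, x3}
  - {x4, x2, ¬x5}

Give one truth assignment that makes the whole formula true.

x1 = F, x2 = F, x3 = T, x4 = F, x5 = F, x6 = F, x7 = F, x8 = F, x9 = F

Pure literal: x5 appears only negated; assign x5 = False.
Try x1 = False.
  then x6 is forced to False.
  then x9 is forced to False.
  then x2 is forced to False.
  then x8 is forced to False.
  then x3 is forced to True.
  then x7 is forced to False.
x4 is now unconstrained; take x4 = False.
Every clause has at least one true literal under this assignment.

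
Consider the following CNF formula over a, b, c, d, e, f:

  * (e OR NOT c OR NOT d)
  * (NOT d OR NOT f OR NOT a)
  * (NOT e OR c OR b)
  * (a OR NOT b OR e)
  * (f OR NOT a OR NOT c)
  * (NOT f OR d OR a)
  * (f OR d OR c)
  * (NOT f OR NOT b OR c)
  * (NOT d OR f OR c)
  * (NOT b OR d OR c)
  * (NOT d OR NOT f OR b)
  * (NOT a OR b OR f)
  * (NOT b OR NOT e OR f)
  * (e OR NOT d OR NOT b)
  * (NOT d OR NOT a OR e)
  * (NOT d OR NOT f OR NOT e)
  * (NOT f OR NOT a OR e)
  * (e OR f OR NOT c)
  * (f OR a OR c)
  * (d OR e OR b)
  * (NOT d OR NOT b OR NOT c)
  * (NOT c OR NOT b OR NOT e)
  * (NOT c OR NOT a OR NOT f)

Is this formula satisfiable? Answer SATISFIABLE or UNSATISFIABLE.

SATISFIABLE

Branch on a: take a = False.
For the remaining variables, b = False, c = True, d = False, e = True, f = False works.
Every clause has at least one true literal under this assignment.
So a = F, b = F, c = T, d = F, e = T, f = F is a satisfying assignment.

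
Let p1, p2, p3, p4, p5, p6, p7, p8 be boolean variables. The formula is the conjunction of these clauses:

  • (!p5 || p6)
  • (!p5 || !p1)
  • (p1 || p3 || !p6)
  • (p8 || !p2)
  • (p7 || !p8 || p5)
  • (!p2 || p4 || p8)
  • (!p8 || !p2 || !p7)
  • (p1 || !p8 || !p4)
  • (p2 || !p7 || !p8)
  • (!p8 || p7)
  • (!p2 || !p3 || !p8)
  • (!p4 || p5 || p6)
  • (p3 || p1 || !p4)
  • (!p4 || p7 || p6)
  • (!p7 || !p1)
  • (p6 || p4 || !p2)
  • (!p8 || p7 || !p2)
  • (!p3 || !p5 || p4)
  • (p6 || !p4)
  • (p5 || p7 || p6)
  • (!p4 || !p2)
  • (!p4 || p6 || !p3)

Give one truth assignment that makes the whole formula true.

Try p1 = True.
  then p5 is forced to False.
  then p7 is forced to False.
  then p8 is forced to False.
  then p2 is forced to False.
  then p6 is forced to True.
p3, p4 are now unconstrained; take p3 = False, p4 = True.

p1=True, p2=False, p3=False, p4=True, p5=False, p6=True, p7=False, p8=False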